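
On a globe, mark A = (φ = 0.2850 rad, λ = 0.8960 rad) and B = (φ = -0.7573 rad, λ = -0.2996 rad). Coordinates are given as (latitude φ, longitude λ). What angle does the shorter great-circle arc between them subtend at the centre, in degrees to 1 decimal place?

86.4°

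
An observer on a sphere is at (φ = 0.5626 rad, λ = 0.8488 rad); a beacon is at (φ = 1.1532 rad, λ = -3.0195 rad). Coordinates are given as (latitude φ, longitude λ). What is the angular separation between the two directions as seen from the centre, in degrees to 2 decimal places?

Let φ₁ = 0.5626 rad, φ₂ = 1.1532 rad, and Δλ = 2.4149 rad.
cos c = sin φ₁ sin φ₂ + cos φ₁ cos φ₂ cos Δλ = (0.5334)(0.9141) + (0.8459)(0.4056)(-0.7474) = 0.23116,
so c = arccos(0.23116) = 1.33752 rad.
So the angular separation is 76.63°.

76.63°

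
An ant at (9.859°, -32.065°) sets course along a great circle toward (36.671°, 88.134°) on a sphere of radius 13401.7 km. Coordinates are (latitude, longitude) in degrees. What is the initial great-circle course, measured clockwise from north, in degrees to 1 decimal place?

With φ₁ = 0.1721, φ₂ = 0.6400, Δλ = 2.0979 rad, the forward-azimuth formula gives
θ = atan2( sin Δλ cos φ₂ , cos φ₁ sin φ₂ − sin φ₁ cos φ₂ cos Δλ ) = atan2(0.6932, 0.6575) = 46.52°.
So the initial bearing is 46.5°.

46.5°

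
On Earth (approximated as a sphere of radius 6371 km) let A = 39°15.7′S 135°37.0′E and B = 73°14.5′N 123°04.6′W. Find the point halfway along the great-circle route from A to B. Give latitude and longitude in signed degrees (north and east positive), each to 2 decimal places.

The central angle between A and B is δ = 2.2781 rad.
With f = 0.5, the slerp weights are sin((1−f)δ)/sin δ = 1.1948 and sin(fδ)/sin δ = 1.1948.
Weighted sum of the unit vectors: (1.1948)·(-0.5533,0.5416,-0.6329) + (1.1948)·(-0.1574,-0.2416,0.9575) = (-0.8492, 0.3584, 0.3879).
Converting back: φ = atan2(z, √(x²+y²)) = 22.82°, λ = atan2(y, x) = 157.12°.

22.82°, 157.12°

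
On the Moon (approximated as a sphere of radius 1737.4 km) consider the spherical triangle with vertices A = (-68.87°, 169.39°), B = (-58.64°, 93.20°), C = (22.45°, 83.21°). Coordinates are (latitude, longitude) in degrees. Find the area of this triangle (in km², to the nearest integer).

996289 km²

Side lengths (central angles): a = 1.4227, b = 1.9113, c = 0.5711 rad; semiperimeter s = 1.9526.
By l'Huilier's theorem, tan(E/4) = √[tan(s/2) tan((s−a)/2) tan((s−b)/2) tan((s−c)/2)], giving spherical excess E = 0.3301 rad.
Area = E·R² = 0.3301 × (1737.4)² ≈ 996289 km².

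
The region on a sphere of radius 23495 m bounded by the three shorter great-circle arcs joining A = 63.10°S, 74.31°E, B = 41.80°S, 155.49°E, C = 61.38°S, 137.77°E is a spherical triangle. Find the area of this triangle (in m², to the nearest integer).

21245408 m²

Side lengths (central angles): a = 0.3891, b = 0.4956, c = 0.8683 rad; semiperimeter s = 0.8765.
By l'Huilier's theorem, tan(E/4) = √[tan(s/2) tan((s−a)/2) tan((s−b)/2) tan((s−c)/2)], giving spherical excess E = 0.0385 rad.
Area = E·R² = 0.0385 × (23495)² ≈ 21245408 m².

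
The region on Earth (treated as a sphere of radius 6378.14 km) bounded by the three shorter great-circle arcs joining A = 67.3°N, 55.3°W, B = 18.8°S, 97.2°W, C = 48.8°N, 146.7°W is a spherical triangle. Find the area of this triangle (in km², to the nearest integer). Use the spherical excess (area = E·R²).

29910771 km²

Side lengths (central angles): a = 1.4076, b = 0.8122, c = 1.5962 rad; semiperimeter s = 1.9080.
By l'Huilier's theorem, tan(E/4) = √[tan(s/2) tan((s−a)/2) tan((s−b)/2) tan((s−c)/2)], giving spherical excess E = 0.7353 rad.
Area = E·R² = 0.7353 × (6378.14)² ≈ 29910771 km².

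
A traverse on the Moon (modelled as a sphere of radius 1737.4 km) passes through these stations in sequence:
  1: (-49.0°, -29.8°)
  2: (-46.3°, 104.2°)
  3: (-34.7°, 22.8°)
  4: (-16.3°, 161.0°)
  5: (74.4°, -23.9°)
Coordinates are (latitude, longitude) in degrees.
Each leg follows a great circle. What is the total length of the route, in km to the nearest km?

Leg 1→2: central angle 1.3379 rad, distance 2324.5 km.
Leg 2→3: central angle 1.0512 rad, distance 1826.4 km.
Leg 3→4: central angle 2.0136 rad, distance 3498.4 km.
Leg 4→5: central angle 2.1264 rad, distance 3694.5 km.
Total: 2324.5 + 1826.4 + 3498.4 + 3694.5 ≈ 11344 km.

11344 km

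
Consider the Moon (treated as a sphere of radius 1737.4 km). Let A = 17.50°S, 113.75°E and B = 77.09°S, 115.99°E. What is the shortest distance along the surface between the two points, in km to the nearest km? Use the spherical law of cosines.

1807 km

With latitudes φ₁ = -17.500°, φ₂ = -77.090° and longitude difference Δλ = 2.240°:
cos c = sin φ₁ sin φ₂ + cos φ₁ cos φ₂ cos Δλ = (-0.3007)(-0.9747) + (0.9537)(0.2234)(0.9992) = 0.50602,
so c = arccos(0.50602) = 1.04023 rad.
Distance = R·c = 1737.4 × 1.0402 ≈ 1807 km.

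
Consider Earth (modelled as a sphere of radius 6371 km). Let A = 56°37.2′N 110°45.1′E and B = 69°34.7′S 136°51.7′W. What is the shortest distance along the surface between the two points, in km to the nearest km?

In radians: φ₁ = 0.9882, φ₂ = -1.2144, Δλ = 112.387° = 1.9615 rad.
cos c = sin φ₁ sin φ₂ + cos φ₁ cos φ₂ cos Δλ = (0.8350)(-0.9372) + (0.5502)(0.3489)(-0.3809) = -0.85567,
so c = arccos(-0.85567) = 2.59765 rad.
Distance = R·c = 6371 × 2.5976 ≈ 16550 km.

16550 km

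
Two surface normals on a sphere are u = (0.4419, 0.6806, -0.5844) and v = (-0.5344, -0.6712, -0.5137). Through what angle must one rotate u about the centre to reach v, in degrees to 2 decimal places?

u·v = -0.3928; |u| = 1.0000, |v| = 1.0000.
cos θ = (u·v)/(|u||v|) = -0.3928, so θ = 113.13°.

113.13°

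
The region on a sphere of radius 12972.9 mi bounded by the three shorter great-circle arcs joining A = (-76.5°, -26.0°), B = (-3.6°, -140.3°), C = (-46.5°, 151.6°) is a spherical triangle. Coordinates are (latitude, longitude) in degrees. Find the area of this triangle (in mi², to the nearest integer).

Side lengths (central angles): a = 1.2642, b = 0.9947, c = 1.6056 rad; semiperimeter s = 1.9323.
By l'Huilier's theorem, tan(E/4) = √[tan(s/2) tan((s−a)/2) tan((s−b)/2) tan((s−c)/2)], giving spherical excess E = 0.8077 rad.
Area = E·R² = 0.8077 × (12972.9)² ≈ 135937339 mi².

135937339 mi²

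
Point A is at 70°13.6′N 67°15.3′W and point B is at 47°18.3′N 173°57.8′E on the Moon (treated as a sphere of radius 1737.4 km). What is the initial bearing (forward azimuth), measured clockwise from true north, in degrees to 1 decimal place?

With φ₁ = 1.2257, φ₂ = 0.8256, Δλ = -2.0731 rad, the forward-azimuth formula gives
θ = atan2( sin Δλ cos φ₂ , cos φ₁ sin φ₂ − sin φ₁ cos φ₂ cos Δλ ) = atan2(-0.5943, 0.5559) = -46.91°.
Adding 360° brings this into [0°, 360°): 313.1°.

313.1°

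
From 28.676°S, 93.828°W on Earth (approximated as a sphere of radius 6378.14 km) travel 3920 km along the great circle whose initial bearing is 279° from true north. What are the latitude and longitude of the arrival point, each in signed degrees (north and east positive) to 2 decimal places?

-18.23°, -130.67°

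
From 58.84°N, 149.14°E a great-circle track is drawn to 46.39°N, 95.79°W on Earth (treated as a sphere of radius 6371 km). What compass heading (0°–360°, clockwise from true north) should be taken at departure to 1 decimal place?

45.0°

Δλ = 115.070° = 2.0084 rad.
y = sin Δλ · cos φ₂ = (0.9058)(0.6897) = 0.6248
x = cos φ₁ sin φ₂ − sin φ₁ cos φ₂ cos Δλ = (0.5174)(0.7241) − (0.8557)(0.6897)(-0.4237) = 0.6247
θ = atan2(y, x) = 45.00°, so the bearing is 45.0°.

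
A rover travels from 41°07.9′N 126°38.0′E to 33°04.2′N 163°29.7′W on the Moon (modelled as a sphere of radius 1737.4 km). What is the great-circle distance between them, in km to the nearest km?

1662 km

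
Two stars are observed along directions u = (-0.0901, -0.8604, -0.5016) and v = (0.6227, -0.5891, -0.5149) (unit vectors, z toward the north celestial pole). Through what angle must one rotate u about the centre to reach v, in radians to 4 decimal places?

u·v = 0.7090; |u| = 1.0000, |v| = 1.0000.
cos θ = (u·v)/(|u||v|) = 0.7091, so θ = 0.7826 rad.

0.7826 rad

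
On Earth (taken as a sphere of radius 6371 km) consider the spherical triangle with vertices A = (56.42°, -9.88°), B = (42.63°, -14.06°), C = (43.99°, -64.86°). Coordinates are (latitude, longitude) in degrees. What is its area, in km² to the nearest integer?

3208294 km²

Side lengths (central angles): a = 0.6352, b = 0.6318, c = 0.2452 rad; semiperimeter s = 0.7561.
By l'Huilier's theorem, tan(E/4) = √[tan(s/2) tan((s−a)/2) tan((s−b)/2) tan((s−c)/2)], giving spherical excess E = 0.0790 rad.
Area = E·R² = 0.0790 × (6371)² ≈ 3208294 km².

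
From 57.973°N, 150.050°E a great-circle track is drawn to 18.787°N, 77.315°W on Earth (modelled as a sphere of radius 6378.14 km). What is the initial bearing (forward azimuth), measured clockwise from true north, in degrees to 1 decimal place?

With φ₁ = 1.0118, φ₂ = 0.3279, Δλ = 2.3149 rad, the forward-azimuth formula gives
θ = atan2( sin Δλ cos φ₂ , cos φ₁ sin φ₂ − sin φ₁ cos φ₂ cos Δλ ) = atan2(0.6965, 0.7144) = 44.27°.
So the initial bearing is 44.3°.

44.3°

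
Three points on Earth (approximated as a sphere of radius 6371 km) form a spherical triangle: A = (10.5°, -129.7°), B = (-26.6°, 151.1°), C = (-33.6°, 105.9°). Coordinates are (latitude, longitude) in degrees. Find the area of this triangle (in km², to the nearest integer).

Side lengths (central angles): a = 0.6879, b = 2.1695, c = 1.4876 rad; semiperimeter s = 2.1725.
By l'Huilier's theorem, tan(E/4) = √[tan(s/2) tan((s−a)/2) tan((s−b)/2) tan((s−c)/2)], giving spherical excess E = 0.1222 rad.
Area = E·R² = 0.1222 × (6371)² ≈ 4959295 km².

4959295 km²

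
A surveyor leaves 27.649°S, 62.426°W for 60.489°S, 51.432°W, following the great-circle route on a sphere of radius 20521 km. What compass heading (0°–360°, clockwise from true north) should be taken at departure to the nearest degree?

With φ₁ = -0.4826, φ₂ = -1.0557, Δλ = 0.1919 rad, the forward-azimuth formula gives
θ = atan2( sin Δλ cos φ₂ , cos φ₁ sin φ₂ − sin φ₁ cos φ₂ cos Δλ ) = atan2(0.0939, -0.5465) = 170.25°.
So the initial bearing is 170°.

170°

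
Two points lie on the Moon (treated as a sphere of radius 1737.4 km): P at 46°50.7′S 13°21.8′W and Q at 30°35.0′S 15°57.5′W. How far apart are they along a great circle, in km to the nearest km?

With latitudes φ₁ = -46.845°, φ₂ = -30.583° and longitude difference Δλ = -2.595°:
cos c = sin φ₁ sin φ₂ + cos φ₁ cos φ₂ cos Δλ = (-0.7295)(-0.5088) + (0.6840)(0.8609)(0.9990) = 0.95939,
so c = arccos(0.95939) = 0.28597 rad.
Distance = R·c = 1737.4 × 0.2860 ≈ 497 km.

497 km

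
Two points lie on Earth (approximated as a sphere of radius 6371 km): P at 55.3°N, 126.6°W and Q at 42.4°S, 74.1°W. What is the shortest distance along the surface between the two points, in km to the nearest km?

In radians: φ₁ = 0.9652, φ₂ = -0.7400, Δλ = 52.500° = 0.9163 rad.
cos c = sin φ₁ sin φ₂ + cos φ₁ cos φ₂ cos Δλ = (0.8221)(-0.6743) + (0.5693)(0.7385)(0.6088) = -0.29846,
so c = arccos(-0.29846) = 1.87387 rad.
Distance = R·c = 6371 × 1.8739 ≈ 11938 km.

11938 km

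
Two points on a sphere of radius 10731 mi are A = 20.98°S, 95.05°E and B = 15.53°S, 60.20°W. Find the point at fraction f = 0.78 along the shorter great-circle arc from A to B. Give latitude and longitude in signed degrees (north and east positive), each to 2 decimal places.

-38.99°, -38.95°

Central angle δ = 2.3762 rad. Interpolating on the sphere with fraction f = 0.78:
P = [sin((1−f)δ)·A + sin(fδ)·B] / sin δ = 0.7207·A + 1.3861·B in Cartesian coordinates,
giving P = (0.6045, -0.4886, -0.6291), i.e. latitude -38.99°, longitude -38.95°.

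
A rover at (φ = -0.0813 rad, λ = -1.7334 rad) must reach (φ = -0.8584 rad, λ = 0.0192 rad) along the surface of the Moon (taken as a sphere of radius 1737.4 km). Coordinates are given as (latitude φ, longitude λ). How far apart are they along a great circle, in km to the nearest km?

2827 km

Let φ₁ = -0.0813 rad, φ₂ = -0.8584 rad, and Δλ = 1.7526 rad.
cos c = sin φ₁ sin φ₂ + cos φ₁ cos φ₂ cos Δλ = (-0.0812)(-0.7568) + (0.9967)(0.6536)(-0.1808) = -0.05633,
so c = arccos(-0.05633) = 1.62716 rad.
Distance = R·c = 1737.4 × 1.6272 ≈ 2827 km.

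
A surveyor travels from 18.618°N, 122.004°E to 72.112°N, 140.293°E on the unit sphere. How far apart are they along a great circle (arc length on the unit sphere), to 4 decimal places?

In radians: φ₁ = 0.3249, φ₂ = 1.2586, Δλ = 18.289° = 0.3192 rad.
Haversine: a = sin²(Δφ/2) + cos φ₁ cos φ₂ sin²(Δλ/2) = 0.2025 + (0.9477)(0.3072)(0.0253) = 0.20990.
Central angle c = 2·arcsin(√a) = 0.95182 rad.
On the unit sphere the arc length equals the central angle: 0.9518.

0.9518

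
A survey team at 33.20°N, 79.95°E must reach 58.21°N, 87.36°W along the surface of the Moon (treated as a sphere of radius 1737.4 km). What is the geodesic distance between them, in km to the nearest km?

2668 km

In radians: φ₁ = 0.5794, φ₂ = 1.0160, Δλ = -167.310° = -2.9201 rad.
cos c = sin φ₁ sin φ₂ + cos φ₁ cos φ₂ cos Δλ = (0.5476)(0.8500) + (0.8368)(0.5268)(-0.9756) = 0.03537,
so c = arccos(0.03537) = 1.53541 rad.
Distance = R·c = 1737.4 × 1.5354 ≈ 2668 km.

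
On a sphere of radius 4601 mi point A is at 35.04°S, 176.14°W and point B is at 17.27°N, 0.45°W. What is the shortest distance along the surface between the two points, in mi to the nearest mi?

With latitudes φ₁ = -35.040°, φ₂ = 17.270° and longitude difference Δλ = 175.690°:
cos c = sin φ₁ sin φ₂ + cos φ₁ cos φ₂ cos Δλ = (-0.5741)(0.2969) + (0.8188)(0.9549)(-0.9972) = -0.95008,
so c = arccos(-0.95008) = 2.82428 rad.
Distance = R·c = 4601 × 2.8243 ≈ 12995 mi.

12995 mi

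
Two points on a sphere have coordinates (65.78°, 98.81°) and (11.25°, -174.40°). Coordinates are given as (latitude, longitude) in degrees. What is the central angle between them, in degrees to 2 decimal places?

Let φ₁ = 1.1481 rad, φ₂ = 0.1963 rad, and Δλ = 1.5148 rad.
cos c = sin φ₁ sin φ₂ + cos φ₁ cos φ₂ cos Δλ = (0.9120)(0.1951) + (0.4102)(0.9808)(0.0560) = 0.20045,
so c = arccos(0.20045) = 1.36898 rad.
So the angular separation is 78.44°.

78.44°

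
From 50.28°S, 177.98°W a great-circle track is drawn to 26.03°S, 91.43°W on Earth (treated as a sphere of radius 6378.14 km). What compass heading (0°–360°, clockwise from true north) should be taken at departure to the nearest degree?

105°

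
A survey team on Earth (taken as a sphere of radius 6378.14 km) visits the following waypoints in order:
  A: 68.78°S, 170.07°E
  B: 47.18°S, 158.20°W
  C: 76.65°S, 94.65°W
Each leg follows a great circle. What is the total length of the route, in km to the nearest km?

7253 km

Leg A→B: central angle 0.4668 rad, distance 2977.4 km.
Leg B→C: central angle 0.6704 rad, distance 4275.9 km.
Total: 2977.4 + 4275.9 ≈ 7253 km.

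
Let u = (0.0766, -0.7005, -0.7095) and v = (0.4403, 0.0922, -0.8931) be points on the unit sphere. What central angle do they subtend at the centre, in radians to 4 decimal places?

0.9238 rad

u·v = 0.6028; |u| = 1.0000, |v| = 1.0000.
cos θ = (u·v)/(|u||v|) = 0.6028, so θ = 0.9238 rad.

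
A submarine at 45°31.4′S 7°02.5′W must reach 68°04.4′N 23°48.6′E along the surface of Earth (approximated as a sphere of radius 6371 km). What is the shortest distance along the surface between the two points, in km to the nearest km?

With latitudes φ₁ = -45.523°, φ₂ = 68.073° and longitude difference Δλ = 30.852°:
Haversine: a = sin²(Δφ/2) + cos φ₁ cos φ₂ sin²(Δλ/2) = 0.7001 + (0.7006)(0.3734)(0.0708) = 0.71866.
Central angle c = 2·arcsin(√a) = 2.02341 rad.
Distance = R·c = 6371 × 2.0234 ≈ 12891 km.

12891 km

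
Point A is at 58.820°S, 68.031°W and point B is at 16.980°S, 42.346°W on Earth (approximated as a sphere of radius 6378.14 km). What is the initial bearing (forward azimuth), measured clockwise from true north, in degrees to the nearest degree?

35°

With φ₁ = -1.0266, φ₂ = -0.2964, Δλ = 0.4483 rad, the forward-azimuth formula gives
θ = atan2( sin Δλ cos φ₂ , cos φ₁ sin φ₂ − sin φ₁ cos φ₂ cos Δλ ) = atan2(0.4145, 0.5862) = 35.27°.
So the initial bearing is 35°.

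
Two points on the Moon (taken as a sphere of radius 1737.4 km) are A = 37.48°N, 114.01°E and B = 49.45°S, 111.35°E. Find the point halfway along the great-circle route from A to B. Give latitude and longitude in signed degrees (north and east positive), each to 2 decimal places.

The central angle between A and B is δ = 1.5178 rad.
With f = 0.5, the slerp weights are sin((1−f)δ)/sin δ = 0.6891 and sin(fδ)/sin δ = 0.6891.
Weighted sum of the unit vectors: (0.6891)·(-0.3229,0.7249,0.6085) + (0.6891)·(-0.2367,0.6055,-0.7598) = (-0.3856, 0.9168, -0.1043).
Converting back: φ = atan2(z, √(x²+y²)) = -5.99°, λ = atan2(y, x) = 112.81°.

-5.99°, 112.81°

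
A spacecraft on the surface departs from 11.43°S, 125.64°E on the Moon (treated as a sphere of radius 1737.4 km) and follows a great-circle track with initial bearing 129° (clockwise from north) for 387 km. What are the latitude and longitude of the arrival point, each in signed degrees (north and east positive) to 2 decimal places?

-19.24°, 136.12°

Angular distance δ = d/R = 387/1737.4 = 0.22275 rad; initial bearing θ = 2.2515 rad.
sin φ₂ = sin φ₁ cos δ + cos φ₁ sin δ cos θ = (-0.1982)(0.9753) + (0.9802)(0.2209)(-0.6293) = -0.3295, so φ₂ = -19.24°.
Δλ = atan2(sin θ sin δ cos φ₁, cos δ − sin φ₁ sin φ₂) = atan2(0.1683, 0.9100) = 10.477°.
λ₂ = 125.640° + 10.477° = 136.12°.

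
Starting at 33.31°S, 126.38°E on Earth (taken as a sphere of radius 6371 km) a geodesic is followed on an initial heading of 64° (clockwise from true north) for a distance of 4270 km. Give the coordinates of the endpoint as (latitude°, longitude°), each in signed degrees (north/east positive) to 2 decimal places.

Angular distance δ = d/R = 4270/6371 = 0.67022 rad; initial bearing θ = 1.1170 rad.
sin φ₂ = sin φ₁ cos δ + cos φ₁ sin δ cos θ = (-0.5492)(0.7837) + (0.8357)(0.6212)(0.4384) = -0.2028, so φ₂ = -11.70°.
Δλ = atan2(sin θ sin δ cos φ₁, cos δ − sin φ₁ sin φ₂) = atan2(0.4666, 0.6723) = 34.760°.
λ₂ = 126.380° + 34.760° = 161.14°.

-11.70°, 161.14°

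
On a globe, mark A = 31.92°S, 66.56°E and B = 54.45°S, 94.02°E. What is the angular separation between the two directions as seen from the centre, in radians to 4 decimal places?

In radians: φ₁ = -0.5571, φ₂ = -0.9503, Δλ = 27.460° = 0.4793 rad.
Haversine: a = sin²(Δφ/2) + cos φ₁ cos φ₂ sin²(Δλ/2) = 0.0382 + (0.8488)(0.5814)(0.0563) = 0.06596.
Central angle c = 2·arcsin(√a) = 0.51948 rad.
So the angular separation is 0.5195 rad.

0.5195 rad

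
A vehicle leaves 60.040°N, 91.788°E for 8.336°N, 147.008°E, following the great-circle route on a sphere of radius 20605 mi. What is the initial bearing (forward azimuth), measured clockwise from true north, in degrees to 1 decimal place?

117.1°

Δλ = 55.220° = 0.9638 rad.
y = sin Δλ · cos φ₂ = (0.8213)(0.9894) = 0.8127
x = cos φ₁ sin φ₂ − sin φ₁ cos φ₂ cos Δλ = (0.4994)(0.1450) − (0.8664)(0.9894)(0.5704) = -0.4166
θ = atan2(y, x) = 117.14°, so the bearing is 117.1°.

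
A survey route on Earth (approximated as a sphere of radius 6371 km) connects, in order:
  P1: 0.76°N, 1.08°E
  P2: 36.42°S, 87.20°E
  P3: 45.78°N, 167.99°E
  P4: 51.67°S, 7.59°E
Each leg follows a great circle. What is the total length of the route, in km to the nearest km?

40341 km

Leg P1→P2: central angle 1.5242 rad, distance 9710.7 km.
Leg P2→P3: central angle 1.9131 rad, distance 12188.4 km.
Leg P3→P4: central angle 2.8946 rad, distance 18441.7 km.
Total: 9710.7 + 12188.4 + 18441.7 ≈ 40341 km.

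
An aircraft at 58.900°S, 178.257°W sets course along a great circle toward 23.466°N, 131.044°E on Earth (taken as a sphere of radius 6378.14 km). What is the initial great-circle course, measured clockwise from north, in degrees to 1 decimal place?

314.7°

With φ₁ = -1.0280, φ₂ = 0.4096, Δλ = -0.8849 rad, the forward-azimuth formula gives
θ = atan2( sin Δλ cos φ₂ , cos φ₁ sin φ₂ − sin φ₁ cos φ₂ cos Δλ ) = atan2(-0.7098, 0.7032) = -45.27°.
Adding 360° brings this into [0°, 360°): 314.7°.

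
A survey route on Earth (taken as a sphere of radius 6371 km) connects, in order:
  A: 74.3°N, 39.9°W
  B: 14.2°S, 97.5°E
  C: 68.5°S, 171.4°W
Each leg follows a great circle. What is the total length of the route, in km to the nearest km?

21419 km

Leg A→B: central angle 2.0145 rad, distance 12834.2 km.
Leg B→C: central angle 1.3475 rad, distance 8585.1 km.
Total: 12834.2 + 8585.1 ≈ 21419 km.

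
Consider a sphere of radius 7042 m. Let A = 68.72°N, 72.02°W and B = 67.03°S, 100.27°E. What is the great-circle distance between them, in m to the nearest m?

In radians: φ₁ = 1.1994, φ₂ = -1.1699, Δλ = 172.290° = 3.0070 rad.
Haversine: a = sin²(Δφ/2) + cos φ₁ cos φ₂ sin²(Δλ/2) = 0.8582 + (0.3629)(0.3902)(0.9955) = 0.99914.
Central angle c = 2·arcsin(√a) = 3.08301 rad.
Distance = R·c = 7042 × 3.0830 ≈ 21711 m.

21711 m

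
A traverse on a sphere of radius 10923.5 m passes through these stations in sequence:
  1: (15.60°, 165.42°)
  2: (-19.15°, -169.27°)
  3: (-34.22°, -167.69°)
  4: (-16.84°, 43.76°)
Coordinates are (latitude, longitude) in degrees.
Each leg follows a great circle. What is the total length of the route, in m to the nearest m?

34069 m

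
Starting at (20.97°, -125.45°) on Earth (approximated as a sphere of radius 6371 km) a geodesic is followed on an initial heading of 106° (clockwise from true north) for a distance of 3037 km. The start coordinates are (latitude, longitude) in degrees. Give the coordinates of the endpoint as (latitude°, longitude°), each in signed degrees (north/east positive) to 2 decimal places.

11.53°, -98.70°

Angular distance δ = d/R = 3037/6371 = 0.47669 rad; initial bearing θ = 1.8500 rad.
sin φ₂ = sin φ₁ cos δ + cos φ₁ sin δ cos θ = (0.3579)(0.8885) + (0.9338)(0.4588)(-0.2756) = 0.1999, so φ₂ = 11.53°.
Δλ = atan2(sin θ sin δ cos φ₁, cos δ − sin φ₁ sin φ₂) = atan2(0.4119, 0.8170) = 26.753°.
λ₂ = -125.450° + 26.753° = -98.70°.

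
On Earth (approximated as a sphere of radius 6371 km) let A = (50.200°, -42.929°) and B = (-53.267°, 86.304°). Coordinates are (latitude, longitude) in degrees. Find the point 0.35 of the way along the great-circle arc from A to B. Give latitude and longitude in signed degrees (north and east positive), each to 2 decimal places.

14.61°, 4.46°

The central angle between A and B is δ = 2.6019 rad.
With f = 0.35, the slerp weights are sin((1−f)δ)/sin δ = 1.9319 and sin(fδ)/sin δ = 1.5372.
Weighted sum of the unit vectors: (1.9319)·(0.4687,-0.4360,0.7683) + (1.5372)·(0.0386,0.5968,-0.8014) = (0.9647, 0.0752, 0.2523).
Converting back: φ = atan2(z, √(x²+y²)) = 14.61°, λ = atan2(y, x) = 4.46°.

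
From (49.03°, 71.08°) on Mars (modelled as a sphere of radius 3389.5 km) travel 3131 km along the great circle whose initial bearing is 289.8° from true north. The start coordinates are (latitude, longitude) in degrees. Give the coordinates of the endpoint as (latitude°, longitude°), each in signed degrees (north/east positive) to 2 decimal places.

39.23°, -4.63°

Angular distance δ = d/R = 3131/3389.5 = 0.92374 rad; initial bearing θ = 5.0580 rad.
sin φ₂ = sin φ₁ cos δ + cos φ₁ sin δ cos θ = (0.7551)(0.6028) + (0.6557)(0.7979)(0.3387) = 0.6324, so φ₂ = 39.23°.
Δλ = atan2(sin θ sin δ cos φ₁, cos δ − sin φ₁ sin φ₂) = atan2(-0.4922, 0.1254) = -75.711°.
λ₂ = 71.080° − 75.711° = -4.63°.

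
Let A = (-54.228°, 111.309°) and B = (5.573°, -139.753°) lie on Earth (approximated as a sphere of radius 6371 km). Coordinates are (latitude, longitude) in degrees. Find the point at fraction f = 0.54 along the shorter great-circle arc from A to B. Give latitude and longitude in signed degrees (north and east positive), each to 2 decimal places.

Central angle δ = 1.8417 rad. Interpolating on the sphere with fraction f = 0.54:
P = [sin((1−f)δ)·A + sin(fδ)·B] / sin δ = 0.7778·A + 0.8702·B in Cartesian coordinates,
giving P = (-0.8263, -0.1360, -0.5465), i.e. latitude -33.13°, longitude -170.65°.

-33.13°, -170.65°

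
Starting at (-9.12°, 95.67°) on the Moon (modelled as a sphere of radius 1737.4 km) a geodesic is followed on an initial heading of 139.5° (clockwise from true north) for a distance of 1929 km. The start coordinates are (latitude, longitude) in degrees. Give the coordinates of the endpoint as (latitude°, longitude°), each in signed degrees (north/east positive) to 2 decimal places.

Angular distance δ = d/R = 1929/1737.4 = 1.11028 rad; initial bearing θ = 2.4347 rad.
sin φ₂ = sin φ₁ cos δ + cos φ₁ sin δ cos θ = (-0.1585)(0.4444) + (0.9874)(0.8958)(-0.7604) = -0.7430, so φ₂ = -47.99°.
Δλ = atan2(sin θ sin δ cos φ₁, cos δ − sin φ₁ sin φ₂) = atan2(0.5744, 0.3266) = 60.376°.
λ₂ = 95.670° + 60.376° = 156.05°.

-47.99°, 156.05°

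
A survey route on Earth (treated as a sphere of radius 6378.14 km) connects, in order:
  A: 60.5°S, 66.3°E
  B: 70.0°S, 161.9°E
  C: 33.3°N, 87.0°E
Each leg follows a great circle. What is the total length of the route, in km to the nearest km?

17024 km

Leg A→B: central angle 0.6411 rad, distance 4089.1 km.
Leg B→C: central angle 2.0280 rad, distance 12934.9 km.
Total: 4089.1 + 12934.9 ≈ 17024 km.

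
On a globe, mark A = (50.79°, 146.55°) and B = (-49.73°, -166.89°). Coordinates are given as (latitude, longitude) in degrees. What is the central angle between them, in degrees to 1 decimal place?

108.1°

In radians: φ₁ = 0.8865, φ₂ = -0.8680, Δλ = 46.560° = 0.8126 rad.
Haversine: a = sin²(Δφ/2) + cos φ₁ cos φ₂ sin²(Δλ/2) = 0.5913 + (0.6322)(0.6464)(0.1562) = 0.65512.
Central angle c = 2·arcsin(√a) = 1.88624 rad.
So the angular separation is 108.1°.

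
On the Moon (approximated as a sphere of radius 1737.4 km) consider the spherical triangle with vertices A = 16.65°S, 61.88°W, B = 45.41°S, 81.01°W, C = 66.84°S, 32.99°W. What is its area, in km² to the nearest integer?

503398 km²

Side lengths (central angles): a = 0.5745, b = 0.9356, c = 0.5744 rad; semiperimeter s = 1.0423.
By l'Huilier's theorem, tan(E/4) = √[tan(s/2) tan((s−a)/2) tan((s−b)/2) tan((s−c)/2)], giving spherical excess E = 0.1668 rad.
Area = E·R² = 0.1668 × (1737.4)² ≈ 503398 km².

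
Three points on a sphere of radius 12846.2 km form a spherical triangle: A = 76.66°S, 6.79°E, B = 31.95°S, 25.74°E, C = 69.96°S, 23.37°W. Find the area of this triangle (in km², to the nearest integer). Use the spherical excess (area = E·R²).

Side lengths (central angles): a = 0.8128, b = 0.1875, c = 0.7953 rad; semiperimeter s = 0.8978.
By l'Huilier's theorem, tan(E/4) = √[tan(s/2) tan((s−a)/2) tan((s−b)/2) tan((s−c)/2)], giving spherical excess E = 0.0790 rad.
Area = E·R² = 0.0790 × (12846.2)² ≈ 13031521 km².

13031521 km²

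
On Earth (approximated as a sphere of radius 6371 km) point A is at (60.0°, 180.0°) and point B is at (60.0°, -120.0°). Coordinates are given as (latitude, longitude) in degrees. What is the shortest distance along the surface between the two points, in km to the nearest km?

Let φ₁ = 1.0472 rad, φ₂ = 1.0472 rad, and Δλ = 1.0472 rad.
cos c = sin φ₁ sin φ₂ + cos φ₁ cos φ₂ cos Δλ = (0.8660)(0.8660) + (0.5000)(0.5000)(0.5000) = 0.87500,
so c = arccos(0.87500) = 0.50536 rad.
Distance = R·c = 6371 × 0.5054 ≈ 3220 km.

3220 km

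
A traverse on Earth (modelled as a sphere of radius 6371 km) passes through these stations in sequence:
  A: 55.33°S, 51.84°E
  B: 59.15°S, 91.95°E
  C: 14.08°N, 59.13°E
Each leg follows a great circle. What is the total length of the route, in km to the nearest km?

11077 km

Leg A→B: central angle 0.3786 rad, distance 2412.2 km.
Leg B→C: central angle 1.3601 rad, distance 8665.2 km.
Total: 2412.2 + 8665.2 ≈ 11077 km.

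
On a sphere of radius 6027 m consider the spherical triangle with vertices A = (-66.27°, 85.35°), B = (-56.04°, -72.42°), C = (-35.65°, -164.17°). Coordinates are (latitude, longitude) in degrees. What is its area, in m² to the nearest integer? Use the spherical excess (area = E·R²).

Side lengths (central angles): a = 1.0820, b = 1.1383, c = 0.9870 rad; semiperimeter s = 1.6036.
By l'Huilier's theorem, tan(E/4) = √[tan(s/2) tan((s−a)/2) tan((s−b)/2) tan((s−c)/2)], giving spherical excess E = 0.5732 rad.
Area = E·R² = 0.5732 × (6027)² ≈ 20819576 m².

20819576 m²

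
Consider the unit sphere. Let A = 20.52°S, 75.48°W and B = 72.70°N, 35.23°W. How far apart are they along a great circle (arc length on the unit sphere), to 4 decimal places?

In radians: φ₁ = -0.3581, φ₂ = 1.2689, Δλ = 40.250° = 0.7025 rad.
Haversine: a = sin²(Δφ/2) + cos φ₁ cos φ₂ sin²(Δλ/2) = 0.5281 + (0.9365)(0.2974)(0.1184) = 0.56106.
Central angle c = 2·arcsin(√a) = 1.69321 rad.
On the unit sphere the arc length equals the central angle: 1.6932.

1.6932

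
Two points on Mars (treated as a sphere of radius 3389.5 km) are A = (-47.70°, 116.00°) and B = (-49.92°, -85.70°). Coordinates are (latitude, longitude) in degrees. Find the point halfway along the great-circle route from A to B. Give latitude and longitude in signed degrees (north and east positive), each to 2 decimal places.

The central angle between A and B is δ = 1.4068 rad.
With f = 0.5, the slerp weights are sin((1−f)δ)/sin δ = 0.6556 and sin(fδ)/sin δ = 0.6556.
Weighted sum of the unit vectors: (0.6556)·(-0.2950,0.6049,-0.7396) + (0.6556)·(0.0483,-0.6420,-0.7651) = (-0.1618, -0.0244, -0.9865).
Converting back: φ = atan2(z, √(x²+y²)) = -80.58°, λ = atan2(y, x) = -171.44°.

-80.58°, -171.44°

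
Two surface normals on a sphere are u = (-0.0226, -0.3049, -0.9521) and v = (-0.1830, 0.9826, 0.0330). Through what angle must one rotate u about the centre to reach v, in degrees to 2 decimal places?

109.08°

u·v = -0.3269; |u| = 1.0000, |v| = 1.0000.
cos θ = (u·v)/(|u||v|) = -0.3269, so θ = 109.08°.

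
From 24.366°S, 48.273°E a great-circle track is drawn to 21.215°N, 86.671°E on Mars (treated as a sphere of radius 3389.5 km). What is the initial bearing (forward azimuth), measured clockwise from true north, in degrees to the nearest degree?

Δλ = 38.398° = 0.6702 rad.
y = sin Δλ · cos φ₂ = (0.6211)(0.9322) = 0.5790
x = cos φ₁ sin φ₂ − sin φ₁ cos φ₂ cos Δλ = (0.9109)(0.3619) − (-0.4126)(0.9322)(0.7837) = 0.6311
θ = atan2(y, x) = 42.54°, so the bearing is 43°.

43°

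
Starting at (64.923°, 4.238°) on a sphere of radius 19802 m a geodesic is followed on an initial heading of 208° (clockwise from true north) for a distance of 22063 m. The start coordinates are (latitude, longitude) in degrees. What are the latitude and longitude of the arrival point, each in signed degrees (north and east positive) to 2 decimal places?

Angular distance δ = d/R = 22063/19802 = 1.11418 rad; initial bearing θ = 3.6303 rad.
sin φ₂ = sin φ₁ cos δ + cos φ₁ sin δ cos θ = (0.9057)(0.4409) + (0.4238)(0.8975)(-0.8829) = 0.0635, so φ₂ = 3.64°.
Δλ = atan2(sin θ sin δ cos φ₁, cos δ − sin φ₁ sin φ₂) = atan2(-0.1786, 0.3834) = -24.975°.
λ₂ = 4.238° − 24.975° = -20.74°.

3.64°, -20.74°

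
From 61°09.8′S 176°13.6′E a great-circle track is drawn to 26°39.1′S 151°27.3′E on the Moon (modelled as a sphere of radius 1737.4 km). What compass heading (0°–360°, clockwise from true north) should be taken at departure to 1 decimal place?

With φ₁ = -1.0675, φ₂ = -0.4652, Δλ = -0.4323 rad, the forward-azimuth formula gives
θ = atan2( sin Δλ cos φ₂ , cos φ₁ sin φ₂ − sin φ₁ cos φ₂ cos Δλ ) = atan2(-0.3745, 0.4945) = -37.13°.
Adding 360° brings this into [0°, 360°): 322.9°.

322.9°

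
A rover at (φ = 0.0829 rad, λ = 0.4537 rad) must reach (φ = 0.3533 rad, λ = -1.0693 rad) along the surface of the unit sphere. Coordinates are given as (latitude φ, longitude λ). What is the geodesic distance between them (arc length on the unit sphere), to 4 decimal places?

1.4974

In radians: φ₁ = 0.0829, φ₂ = 0.3533, Δλ = -87.261° = -1.5230 rad.
cos c = sin φ₁ sin φ₂ + cos φ₁ cos φ₂ cos Δλ = (0.0828)(0.3460) + (0.9966)(0.9382)(0.0478) = 0.07332,
so c = arccos(0.07332) = 1.49741 rad.
On the unit sphere the arc length equals the central angle: 1.4974.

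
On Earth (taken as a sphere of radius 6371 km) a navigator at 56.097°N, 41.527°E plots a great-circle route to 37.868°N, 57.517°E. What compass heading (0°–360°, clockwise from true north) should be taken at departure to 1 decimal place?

142.9°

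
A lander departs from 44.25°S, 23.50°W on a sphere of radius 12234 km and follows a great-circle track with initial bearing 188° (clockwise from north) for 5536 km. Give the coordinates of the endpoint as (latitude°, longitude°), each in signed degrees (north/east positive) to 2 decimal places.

Angular distance δ = d/R = 5536/12234 = 0.45251 rad; initial bearing θ = 3.2812 rad.
sin φ₂ = sin φ₁ cos δ + cos φ₁ sin δ cos θ = (-0.6978)(0.8994) + (0.7163)(0.4372)(-0.9903) = -0.9377, so φ₂ = -69.67°.
Δλ = atan2(sin θ sin δ cos φ₁, cos δ − sin φ₁ sin φ₂) = atan2(-0.0436, 0.2450) = -10.086°.
λ₂ = -23.500° − 10.086° = -33.59°.

-69.67°, -33.59°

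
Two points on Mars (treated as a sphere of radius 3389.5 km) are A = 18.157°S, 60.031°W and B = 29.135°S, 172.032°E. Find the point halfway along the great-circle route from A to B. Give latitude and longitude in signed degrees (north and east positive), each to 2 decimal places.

The central angle between A and B is δ = 1.9375 rad.
With f = 0.5, the slerp weights are sin((1−f)δ)/sin δ = 0.8829 and sin(fδ)/sin δ = 0.8829.
Weighted sum of the unit vectors: (0.8829)·(0.4747,-0.8232,-0.3116) + (0.8829)·(-0.8650,0.1211,-0.4869) = (-0.3447, -0.6199, -0.7050).
Converting back: φ = atan2(z, √(x²+y²)) = -44.83°, λ = atan2(y, x) = -119.08°.

-44.83°, -119.08°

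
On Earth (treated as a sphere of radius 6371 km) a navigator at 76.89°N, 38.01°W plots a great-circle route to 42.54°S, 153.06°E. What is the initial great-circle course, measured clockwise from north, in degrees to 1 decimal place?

345.6°

Δλ = -168.930° = -2.9484 rad.
y = sin Δλ · cos φ₂ = (-0.1920)(0.7368) = -0.1415
x = cos φ₁ sin φ₂ − sin φ₁ cos φ₂ cos Δλ = (0.2268)(-0.6761) − (0.9739)(0.7368)(-0.9814) = 0.5509
θ = atan2(y, x) = -14.40°; adding 360° gives 345.6°.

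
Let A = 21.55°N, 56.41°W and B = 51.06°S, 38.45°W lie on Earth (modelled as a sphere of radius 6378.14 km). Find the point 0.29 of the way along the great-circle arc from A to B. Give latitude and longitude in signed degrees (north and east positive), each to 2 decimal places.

0.40°, -52.17°

Central angle δ = 1.2970 rad. Interpolating on the sphere with fraction f = 0.29:
P = [sin((1−f)δ)·A + sin(fδ)·B] / sin δ = 0.8269·A + 0.3815·B in Cartesian coordinates,
giving P = (0.6133, -0.7898, 0.0070), i.e. latitude 0.40°, longitude -52.17°.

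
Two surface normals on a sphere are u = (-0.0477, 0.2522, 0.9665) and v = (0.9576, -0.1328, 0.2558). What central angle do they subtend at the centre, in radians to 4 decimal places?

1.4019 rad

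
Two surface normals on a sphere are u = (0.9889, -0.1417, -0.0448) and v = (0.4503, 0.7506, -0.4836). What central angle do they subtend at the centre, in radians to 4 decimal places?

1.2019 rad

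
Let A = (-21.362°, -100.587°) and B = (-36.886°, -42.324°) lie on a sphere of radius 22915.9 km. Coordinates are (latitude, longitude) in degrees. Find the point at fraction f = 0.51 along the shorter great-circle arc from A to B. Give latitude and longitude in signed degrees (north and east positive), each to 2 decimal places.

-32.67°, -73.29°

The central angle between A and B is δ = 0.9142 rad.
With f = 0.51, the slerp weights are sin((1−f)δ)/sin δ = 0.5468 and sin(fδ)/sin δ = 0.5675.
Weighted sum of the unit vectors: (0.5468)·(-0.1711,-0.9154,-0.3643) + (0.5675)·(0.5914,-0.5385,-0.6002) = (0.2420, -0.8062, -0.5398).
Converting back: φ = atan2(z, √(x²+y²)) = -32.67°, λ = atan2(y, x) = -73.29°.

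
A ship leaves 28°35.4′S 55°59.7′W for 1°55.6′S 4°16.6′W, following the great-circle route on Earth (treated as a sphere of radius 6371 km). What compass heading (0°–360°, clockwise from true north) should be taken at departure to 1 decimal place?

71.2°

With φ₁ = -0.4990, φ₂ = -0.0336, Δλ = 0.9027 rad, the forward-azimuth formula gives
θ = atan2( sin Δλ cos φ₂ , cos φ₁ sin φ₂ − sin φ₁ cos φ₂ cos Δλ ) = atan2(0.7845, 0.2668) = 71.22°.
So the initial bearing is 71.2°.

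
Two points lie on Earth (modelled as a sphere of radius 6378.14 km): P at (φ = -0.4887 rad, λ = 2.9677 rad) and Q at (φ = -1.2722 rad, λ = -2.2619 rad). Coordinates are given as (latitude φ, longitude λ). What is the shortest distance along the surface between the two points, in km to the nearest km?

Let φ₁ = -0.4887 rad, φ₂ = -1.2722 rad, and Δλ = 1.0536 rad.
Haversine: a = sin²(Δφ/2) + cos φ₁ cos φ₂ sin²(Δλ/2) = 0.1458 + (0.8829)(0.2942)(0.2528) = 0.21143.
Central angle c = 2·arcsin(√a) = 0.95558 rad.
Distance = R·c = 6378.14 × 0.9556 ≈ 6095 km.

6095 km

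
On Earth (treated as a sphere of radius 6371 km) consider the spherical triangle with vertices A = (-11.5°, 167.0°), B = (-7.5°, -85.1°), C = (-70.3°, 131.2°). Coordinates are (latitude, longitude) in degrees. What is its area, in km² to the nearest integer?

56044536 km²

Side lengths (central angles): a = 1.7178, b = 1.0977, c = 1.8469 rad; semiperimeter s = 2.3312.
By l'Huilier's theorem, tan(E/4) = √[tan(s/2) tan((s−a)/2) tan((s−b)/2) tan((s−c)/2)], giving spherical excess E = 1.3808 rad.
Area = E·R² = 1.3808 × (6371)² ≈ 56044536 km².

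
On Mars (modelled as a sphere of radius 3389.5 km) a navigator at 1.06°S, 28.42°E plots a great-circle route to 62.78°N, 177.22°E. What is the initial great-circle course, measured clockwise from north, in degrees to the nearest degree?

With φ₁ = -0.0185, φ₂ = 1.0957, Δλ = 2.5970 rad, the forward-azimuth formula gives
θ = atan2( sin Δλ cos φ₂ , cos φ₁ sin φ₂ − sin φ₁ cos φ₂ cos Δλ ) = atan2(0.2369, 0.8819) = 15.04°.
So the initial bearing is 15°.

15°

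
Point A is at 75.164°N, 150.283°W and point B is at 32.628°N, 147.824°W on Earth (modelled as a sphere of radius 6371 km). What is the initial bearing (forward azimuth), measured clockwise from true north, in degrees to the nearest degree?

177°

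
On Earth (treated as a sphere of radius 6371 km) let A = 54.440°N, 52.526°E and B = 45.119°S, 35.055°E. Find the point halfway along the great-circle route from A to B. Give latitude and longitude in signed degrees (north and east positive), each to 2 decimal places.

4.71°, 42.94°

The central angle between A and B is δ = 1.7569 rad.
With f = 0.5, the slerp weights are sin((1−f)δ)/sin δ = 0.7833 and sin(fδ)/sin δ = 0.7833.
Weighted sum of the unit vectors: (0.7833)·(0.3538,0.4615,0.8135) + (0.7833)·(0.5776,0.4053,-0.7086) = (0.7296, 0.6790, 0.0822).
Converting back: φ = atan2(z, √(x²+y²)) = 4.71°, λ = atan2(y, x) = 42.94°.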